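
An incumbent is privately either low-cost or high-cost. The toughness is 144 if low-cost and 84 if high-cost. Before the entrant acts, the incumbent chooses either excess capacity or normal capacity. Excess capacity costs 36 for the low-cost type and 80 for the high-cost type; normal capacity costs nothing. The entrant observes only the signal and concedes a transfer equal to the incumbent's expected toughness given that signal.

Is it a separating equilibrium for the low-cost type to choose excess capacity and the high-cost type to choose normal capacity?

Yes

Under separation the entrant infers type exactly: excess capacity → low-cost (pays 144), normal capacity → high-cost (pays 84).
Low-cost: excess capacity gives 144 − 36 = 108; normal capacity gives 84 − 0 = 84. No deviation. ✓
High-cost: normal capacity gives 84 − 0 = 84; excess capacity gives 144 − 80 = 64. No deviation. ✓
Neither type gains from mimicking the other.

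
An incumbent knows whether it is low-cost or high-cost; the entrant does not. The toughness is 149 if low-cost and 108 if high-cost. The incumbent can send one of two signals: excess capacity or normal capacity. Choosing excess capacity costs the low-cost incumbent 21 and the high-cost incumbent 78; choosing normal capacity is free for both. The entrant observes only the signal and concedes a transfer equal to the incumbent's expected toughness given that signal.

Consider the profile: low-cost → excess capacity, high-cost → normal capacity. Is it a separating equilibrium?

Yes

Under separation the entrant infers type exactly: excess capacity → low-cost (pays 149), normal capacity → high-cost (pays 108).
Low-cost: excess capacity gives 149 − 21 = 128; normal capacity gives 108 − 0 = 108. No deviation. ✓
High-cost: normal capacity gives 108 − 0 = 108; excess capacity gives 149 − 78 = 71. No deviation. ✓
Both incentive constraints hold.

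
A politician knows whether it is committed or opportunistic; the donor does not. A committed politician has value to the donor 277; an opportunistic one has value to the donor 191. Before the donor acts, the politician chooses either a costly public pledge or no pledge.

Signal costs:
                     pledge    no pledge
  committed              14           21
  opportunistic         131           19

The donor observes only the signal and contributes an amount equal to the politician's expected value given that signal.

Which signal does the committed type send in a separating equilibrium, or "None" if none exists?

pledge

Try committed → pledge, opportunistic → no pledge:
  If types separate, pledge earns payment 277 and no pledge earns 191.
  Committed: pledge gives 277 − 14 = 263; no pledge gives 191 − 21 = 170. No deviation. ✓
  Opportunistic: no pledge gives 191 − 19 = 172; pledge gives 277 − 131 = 146. No deviation. ✓
Both hold — the committed type sends pledge.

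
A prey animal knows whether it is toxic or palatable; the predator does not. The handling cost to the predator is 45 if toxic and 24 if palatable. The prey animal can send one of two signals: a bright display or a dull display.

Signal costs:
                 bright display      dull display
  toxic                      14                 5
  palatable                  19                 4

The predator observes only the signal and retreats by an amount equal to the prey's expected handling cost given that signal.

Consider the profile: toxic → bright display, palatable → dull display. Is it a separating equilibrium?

No

Under separation the predator infers type exactly: bright display → toxic (pays 45), dull display → palatable (pays 24).
Toxic: bright display gives 45 − 14 = 31; dull display gives 24 − 5 = 19. No deviation. ✓
Palatable: dull display gives 24 − 4 = 20; bright display gives 45 − 19 = 26. Would deviate. ✗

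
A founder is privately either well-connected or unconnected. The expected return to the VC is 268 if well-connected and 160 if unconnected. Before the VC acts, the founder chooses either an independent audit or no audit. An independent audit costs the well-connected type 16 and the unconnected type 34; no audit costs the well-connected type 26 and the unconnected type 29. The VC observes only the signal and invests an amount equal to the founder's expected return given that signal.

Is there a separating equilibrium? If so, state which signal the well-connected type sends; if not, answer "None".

None

Try well-connected → audit, unconnected → no audit:
  If types separate, audit earns payment 268 and no audit earns 160.
  Well-connected: audit gives 268 − 16 = 252; no audit gives 160 − 26 = 134. No deviation. ✓
  Unconnected: no audit gives 160 − 29 = 131; audit gives 268 − 34 = 234. Would deviate. ✗
Try well-connected → no audit, unconnected → audit:
  If types separate, no audit earns payment 268 and audit earns 160.
  Well-connected: no audit gives 268 − 26 = 242; audit gives 160 − 16 = 144. No deviation. ✓
  Unconnected: audit gives 160 − 34 = 126; no audit gives 268 − 29 = 239. Would deviate. ✗
Neither assignment is incentive-compatible.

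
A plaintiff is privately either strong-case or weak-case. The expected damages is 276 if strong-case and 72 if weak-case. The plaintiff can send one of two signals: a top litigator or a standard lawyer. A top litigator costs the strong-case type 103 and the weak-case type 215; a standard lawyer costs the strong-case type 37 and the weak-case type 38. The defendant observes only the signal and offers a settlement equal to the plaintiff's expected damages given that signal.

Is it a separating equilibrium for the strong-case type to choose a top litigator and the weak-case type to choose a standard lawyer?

If types separate, top litigator earns payment 276 and standard lawyer earns 72.
Strong-case: top litigator gives 276 − 103 = 173; standard lawyer gives 72 − 37 = 35. No deviation. ✓
Weak-case: standard lawyer gives 72 − 38 = 34; top litigator gives 276 − 215 = 61. Would deviate. ✗

No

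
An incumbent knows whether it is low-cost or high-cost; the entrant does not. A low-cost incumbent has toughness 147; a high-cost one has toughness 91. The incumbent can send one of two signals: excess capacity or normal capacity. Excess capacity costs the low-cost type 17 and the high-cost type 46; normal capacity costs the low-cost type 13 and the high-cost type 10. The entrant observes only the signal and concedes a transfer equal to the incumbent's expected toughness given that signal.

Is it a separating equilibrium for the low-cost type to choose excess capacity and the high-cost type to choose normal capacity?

If types separate, excess capacity earns payment 147 and normal capacity earns 91.
Low-cost: excess capacity gives 147 − 17 = 130; normal capacity gives 91 − 13 = 78. No deviation. ✓
High-cost: normal capacity gives 91 − 10 = 81; excess capacity gives 147 − 46 = 101. Would deviate. ✗

No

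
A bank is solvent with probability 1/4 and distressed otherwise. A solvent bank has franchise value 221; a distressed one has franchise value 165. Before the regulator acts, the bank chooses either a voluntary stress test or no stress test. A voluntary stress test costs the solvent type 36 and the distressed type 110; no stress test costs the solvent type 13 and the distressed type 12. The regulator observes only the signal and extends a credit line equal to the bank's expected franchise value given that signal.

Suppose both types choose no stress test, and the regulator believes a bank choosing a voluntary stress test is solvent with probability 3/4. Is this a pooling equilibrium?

At the pooled signal (no stress test) the regulator holds the prior 1/4 and pays 1/4·221 + 3/4·165 = 179. Off-path (stress test) belief 3/4 gives 3/4·221 + 1/4·165 = 207.
Solvent: no stress test gives 179 − 13 = 166; stress test gives 207 − 36 = 171. Deviates. ✗
Distressed: no stress test gives 179 − 12 = 167; stress test gives 207 − 110 = 97. Stays. ✓

No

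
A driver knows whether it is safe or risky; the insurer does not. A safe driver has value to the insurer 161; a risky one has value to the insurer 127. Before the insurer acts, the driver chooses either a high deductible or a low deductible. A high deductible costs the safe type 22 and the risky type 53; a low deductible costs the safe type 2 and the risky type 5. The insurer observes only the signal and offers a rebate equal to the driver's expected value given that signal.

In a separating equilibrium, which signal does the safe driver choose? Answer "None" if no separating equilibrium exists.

Try safe → high deductible, risky → low deductible:
  If types separate, high deductible earns payment 161 and low deductible earns 127.
  Safe: high deductible gives 161 − 22 = 139; low deductible gives 127 − 2 = 125. No deviation. ✓
  Risky: low deductible gives 127 − 5 = 122; high deductible gives 161 − 53 = 108. No deviation. ✓
Both hold — the safe type sends high deductible.

high deductible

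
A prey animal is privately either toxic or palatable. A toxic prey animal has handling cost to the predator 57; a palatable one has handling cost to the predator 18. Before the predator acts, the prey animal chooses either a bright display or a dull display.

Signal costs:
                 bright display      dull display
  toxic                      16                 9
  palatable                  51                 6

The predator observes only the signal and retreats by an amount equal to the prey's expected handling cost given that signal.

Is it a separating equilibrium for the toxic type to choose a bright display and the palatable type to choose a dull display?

Under separation the predator infers type exactly: bright display → toxic (pays 57), dull display → palatable (pays 18).
Toxic: bright display gives 57 − 16 = 41; dull display gives 18 − 9 = 9. No deviation. ✓
Palatable: dull display gives 18 − 6 = 12; bright display gives 57 − 51 = 6. No deviation. ✓
Both incentive constraints hold.

Yes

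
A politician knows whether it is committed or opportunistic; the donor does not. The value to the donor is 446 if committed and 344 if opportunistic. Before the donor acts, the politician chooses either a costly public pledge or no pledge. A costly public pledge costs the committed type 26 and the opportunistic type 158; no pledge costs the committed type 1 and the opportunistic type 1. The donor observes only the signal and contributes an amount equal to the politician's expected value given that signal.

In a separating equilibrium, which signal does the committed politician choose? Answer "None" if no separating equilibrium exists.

Try committed → pledge, opportunistic → no pledge:
  Under separation the donor infers type exactly: pledge → committed (pays 446), no pledge → opportunistic (pays 344).
  Committed: pledge gives 446 − 26 = 420; no pledge gives 344 − 1 = 343. No deviation. ✓
  Opportunistic: no pledge gives 344 − 1 = 343; pledge gives 446 − 158 = 288. No deviation. ✓
Both hold — the committed type sends pledge.

pledge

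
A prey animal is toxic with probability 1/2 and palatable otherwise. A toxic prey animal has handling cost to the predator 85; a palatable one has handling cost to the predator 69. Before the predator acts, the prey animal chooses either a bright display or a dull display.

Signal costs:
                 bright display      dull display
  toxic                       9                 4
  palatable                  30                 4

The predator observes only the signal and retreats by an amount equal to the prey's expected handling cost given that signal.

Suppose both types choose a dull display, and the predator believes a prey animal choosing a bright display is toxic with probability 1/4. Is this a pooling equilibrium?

Yes

On the equilibrium path (dull display) the predator holds the prior 1/2 and pays 1/2·85 + 1/2·69 = 77. Off-path (bright display) belief 1/4 gives 1/4·85 + 3/4·69 = 73.
Toxic: dull display gives 77 − 4 = 73; bright display gives 73 − 9 = 64. Stays. ✓
Palatable: dull display gives 77 − 4 = 73; bright display gives 73 − 30 = 43. Stays. ✓
Beliefs are Bayes-consistent on-path and both types best-respond.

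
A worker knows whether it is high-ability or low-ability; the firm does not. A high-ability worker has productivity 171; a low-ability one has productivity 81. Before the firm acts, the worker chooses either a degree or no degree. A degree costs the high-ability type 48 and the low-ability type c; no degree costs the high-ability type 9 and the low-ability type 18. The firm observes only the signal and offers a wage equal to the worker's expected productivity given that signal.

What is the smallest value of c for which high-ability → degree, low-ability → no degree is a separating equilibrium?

108

Under separation: degree → high-ability (pays 171); no degree → low-ability (pays 81).
High-ability: 171 − 48 = 123 ≥ 81 − 9 = 72. Holds regardless of c. ✓
Low-ability: 81 − 18 ≥ 171 − c, so c ≥ 171 − 63 = 108.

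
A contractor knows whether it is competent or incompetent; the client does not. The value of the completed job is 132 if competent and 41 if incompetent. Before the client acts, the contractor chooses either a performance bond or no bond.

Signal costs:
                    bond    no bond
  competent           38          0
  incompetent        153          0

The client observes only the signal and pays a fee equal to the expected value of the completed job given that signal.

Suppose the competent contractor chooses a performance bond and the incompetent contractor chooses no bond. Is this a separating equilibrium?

Yes

If types separate, bond earns payment 132 and no bond earns 41.
Competent: bond gives 132 − 38 = 94; no bond gives 41 − 0 = 41. No deviation. ✓
Incompetent: no bond gives 41 − 0 = 41; bond gives 132 − 153 = -21. No deviation. ✓
Both incentive constraints hold.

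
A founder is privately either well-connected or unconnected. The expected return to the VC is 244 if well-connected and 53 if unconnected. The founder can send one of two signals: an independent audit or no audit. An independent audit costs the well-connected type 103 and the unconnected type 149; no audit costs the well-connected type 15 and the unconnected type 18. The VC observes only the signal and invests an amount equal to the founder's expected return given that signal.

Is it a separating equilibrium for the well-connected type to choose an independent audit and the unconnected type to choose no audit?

No

If types separate, audit earns payment 244 and no audit earns 53.
Well-connected: audit gives 244 − 103 = 141; no audit gives 53 − 15 = 38. No deviation. ✓
Unconnected: no audit gives 53 − 18 = 35; audit gives 244 − 149 = 95. Would deviate. ✗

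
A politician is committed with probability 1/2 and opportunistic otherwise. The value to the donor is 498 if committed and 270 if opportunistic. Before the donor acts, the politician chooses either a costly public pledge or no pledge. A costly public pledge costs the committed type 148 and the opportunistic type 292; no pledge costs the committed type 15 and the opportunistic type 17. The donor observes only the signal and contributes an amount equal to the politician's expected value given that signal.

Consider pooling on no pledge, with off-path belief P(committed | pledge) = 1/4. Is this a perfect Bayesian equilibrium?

On the equilibrium path (no pledge) the donor holds the prior 1/2 and pays 1/2·498 + 1/2·270 = 384. Off-path (pledge) belief 1/4 gives 1/4·498 + 3/4·270 = 327.
Committed: no pledge gives 384 − 15 = 369; pledge gives 327 − 148 = 179. Stays. ✓
Opportunistic: no pledge gives 384 − 17 = 367; pledge gives 327 − 292 = 35. Stays. ✓
Beliefs are Bayes-consistent on-path and both types best-respond.

Yes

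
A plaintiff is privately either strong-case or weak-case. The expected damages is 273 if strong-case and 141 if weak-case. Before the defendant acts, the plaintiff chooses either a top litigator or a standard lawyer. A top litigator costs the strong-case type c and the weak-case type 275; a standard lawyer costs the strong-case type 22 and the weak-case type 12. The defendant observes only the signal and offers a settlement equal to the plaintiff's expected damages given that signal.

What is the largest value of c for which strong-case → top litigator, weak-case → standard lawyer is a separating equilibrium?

Under separation: top litigator → strong-case (pays 273); standard lawyer → weak-case (pays 141).
Weak-case: 141 − 12 = 129 ≥ 273 − 275 = -2. Holds regardless of c. ✓
Strong-case: 273 − c ≥ 141 − 22, so c ≤ 273 − 119 = 154.

154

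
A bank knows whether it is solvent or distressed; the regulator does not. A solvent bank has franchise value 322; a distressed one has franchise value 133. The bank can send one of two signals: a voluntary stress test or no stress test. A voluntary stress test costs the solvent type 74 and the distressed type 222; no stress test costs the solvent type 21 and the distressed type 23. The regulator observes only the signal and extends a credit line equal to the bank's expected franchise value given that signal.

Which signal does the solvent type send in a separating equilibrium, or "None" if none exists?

Try solvent → stress test, distressed → no stress test:
  If types separate, stress test earns payment 322 and no stress test earns 133.
  Solvent: stress test gives 322 − 74 = 248; no stress test gives 133 − 21 = 112. No deviation. ✓
  Distressed: no stress test gives 133 − 23 = 110; stress test gives 322 − 222 = 100. No deviation. ✓
Both hold — the solvent type sends stress test.

stress test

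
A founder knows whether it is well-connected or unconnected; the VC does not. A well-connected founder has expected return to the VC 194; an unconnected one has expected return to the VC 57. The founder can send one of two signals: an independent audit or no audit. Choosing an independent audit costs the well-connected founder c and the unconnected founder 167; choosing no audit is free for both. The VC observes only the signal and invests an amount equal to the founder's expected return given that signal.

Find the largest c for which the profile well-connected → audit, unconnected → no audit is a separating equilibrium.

137

Under separation: audit → well-connected (pays 194); no audit → unconnected (pays 57).
Unconnected: 57 − 0 = 57 ≥ 194 − 167 = 27. Holds regardless of c. ✓
Well-connected: 194 − c ≥ 57 − 0, so c ≤ 194 − 57 = 137.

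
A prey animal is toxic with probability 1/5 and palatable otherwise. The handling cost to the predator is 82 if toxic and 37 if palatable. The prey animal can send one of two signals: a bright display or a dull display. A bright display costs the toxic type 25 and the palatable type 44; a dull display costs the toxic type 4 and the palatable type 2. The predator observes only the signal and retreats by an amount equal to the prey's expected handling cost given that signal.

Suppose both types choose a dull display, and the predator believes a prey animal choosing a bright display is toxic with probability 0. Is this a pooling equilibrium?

Yes

At the pooled signal (dull display) the predator holds the prior 1/5 and pays 1/5·82 + 4/5·37 = 46. Off-path (bright display) belief 0 gives 0·82 + 1·37 = 37.
Toxic: dull display gives 46 − 4 = 42; bright display gives 37 − 25 = 12. Stays. ✓
Palatable: dull display gives 46 − 2 = 44; bright display gives 37 − 44 = -7. Stays. ✓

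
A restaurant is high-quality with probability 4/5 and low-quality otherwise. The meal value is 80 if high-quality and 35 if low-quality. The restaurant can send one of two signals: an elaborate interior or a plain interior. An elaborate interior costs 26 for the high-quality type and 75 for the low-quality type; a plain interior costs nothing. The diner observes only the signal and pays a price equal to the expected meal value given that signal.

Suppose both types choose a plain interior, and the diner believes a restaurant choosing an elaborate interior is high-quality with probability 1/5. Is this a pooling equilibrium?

On the equilibrium path (plain interior) the diner holds the prior 4/5 and pays 4/5·80 + 1/5·35 = 71. Off-path (elaborate interior) belief 1/5 gives 1/5·80 + 4/5·35 = 44.
High-quality: plain interior gives 71 − 0 = 71; elaborate interior gives 44 − 26 = 18. Stays. ✓
Low-quality: plain interior gives 71 − 0 = 71; elaborate interior gives 44 − 75 = -31. Stays. ✓
Beliefs are Bayes-consistent on-path and both types best-respond.

Yes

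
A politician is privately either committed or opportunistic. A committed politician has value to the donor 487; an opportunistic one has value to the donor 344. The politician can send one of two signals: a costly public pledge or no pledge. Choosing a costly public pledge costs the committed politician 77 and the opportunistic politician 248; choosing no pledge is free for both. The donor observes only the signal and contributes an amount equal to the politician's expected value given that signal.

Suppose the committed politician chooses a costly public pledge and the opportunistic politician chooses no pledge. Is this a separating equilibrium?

Under separation the donor infers type exactly: pledge → committed (pays 487), no pledge → opportunistic (pays 344).
Committed: pledge gives 487 − 77 = 410; no pledge gives 344 − 0 = 344. No deviation. ✓
Opportunistic: no pledge gives 344 − 0 = 344; pledge gives 487 − 248 = 239. No deviation. ✓
Neither type gains from mimicking the other.

Yes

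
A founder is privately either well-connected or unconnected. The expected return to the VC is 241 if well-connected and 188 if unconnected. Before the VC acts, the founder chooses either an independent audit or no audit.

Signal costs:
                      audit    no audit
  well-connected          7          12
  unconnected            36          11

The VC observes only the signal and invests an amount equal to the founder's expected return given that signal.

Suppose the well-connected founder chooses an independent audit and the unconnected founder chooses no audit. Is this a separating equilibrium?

No

Under separation the VC infers type exactly: audit → well-connected (pays 241), no audit → unconnected (pays 188).
Well-connected: audit gives 241 − 7 = 234; no audit gives 188 − 12 = 176. No deviation. ✓
Unconnected: no audit gives 188 − 11 = 177; audit gives 241 − 36 = 205. Would deviate. ✗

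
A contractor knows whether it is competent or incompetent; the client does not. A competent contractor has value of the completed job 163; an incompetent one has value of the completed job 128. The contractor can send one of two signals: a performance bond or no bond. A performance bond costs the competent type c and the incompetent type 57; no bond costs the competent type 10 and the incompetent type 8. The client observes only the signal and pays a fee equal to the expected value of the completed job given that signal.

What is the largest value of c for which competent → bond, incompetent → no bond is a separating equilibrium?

45

Under separation: bond → competent (pays 163); no bond → incompetent (pays 128).
Incompetent: 128 − 8 = 120 ≥ 163 − 57 = 106. Holds regardless of c. ✓
Competent: 163 − c ≥ 128 − 10, so c ≤ 163 − 118 = 45.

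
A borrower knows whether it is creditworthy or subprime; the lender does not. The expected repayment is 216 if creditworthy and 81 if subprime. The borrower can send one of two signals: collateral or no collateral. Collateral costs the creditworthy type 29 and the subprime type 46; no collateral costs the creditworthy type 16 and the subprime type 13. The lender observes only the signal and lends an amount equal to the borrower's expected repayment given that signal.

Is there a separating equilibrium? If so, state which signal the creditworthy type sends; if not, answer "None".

Try creditworthy → collateral, subprime → no collateral:
  If types separate, collateral earns payment 216 and no collateral earns 81.
  Creditworthy: collateral gives 216 − 29 = 187; no collateral gives 81 − 16 = 65. No deviation. ✓
  Subprime: no collateral gives 81 − 13 = 68; collateral gives 216 − 46 = 170. Would deviate. ✗
Try creditworthy → no collateral, subprime → collateral:
  If types separate, no collateral earns payment 216 and collateral earns 81.
  Creditworthy: no collateral gives 216 − 16 = 200; collateral gives 81 − 29 = 52. No deviation. ✓
  Subprime: collateral gives 81 − 46 = 35; no collateral gives 216 − 13 = 203. Would deviate. ✗
Neither assignment is incentive-compatible.

None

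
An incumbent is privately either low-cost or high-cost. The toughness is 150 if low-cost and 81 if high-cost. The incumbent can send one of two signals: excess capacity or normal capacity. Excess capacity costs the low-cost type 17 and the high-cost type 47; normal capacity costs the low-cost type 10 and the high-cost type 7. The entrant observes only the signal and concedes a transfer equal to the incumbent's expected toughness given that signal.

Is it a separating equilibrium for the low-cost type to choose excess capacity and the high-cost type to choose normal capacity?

If types separate, excess capacity earns payment 150 and normal capacity earns 81.
Low-cost: excess capacity gives 150 − 17 = 133; normal capacity gives 81 − 10 = 71. No deviation. ✓
High-cost: normal capacity gives 81 − 7 = 74; excess capacity gives 150 − 47 = 103. Would deviate. ✗

No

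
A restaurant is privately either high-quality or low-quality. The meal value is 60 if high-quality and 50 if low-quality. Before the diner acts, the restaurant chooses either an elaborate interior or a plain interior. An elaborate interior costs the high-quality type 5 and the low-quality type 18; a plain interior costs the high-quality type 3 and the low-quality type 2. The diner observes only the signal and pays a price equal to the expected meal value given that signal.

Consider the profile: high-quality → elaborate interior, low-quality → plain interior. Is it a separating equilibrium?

If types separate, elaborate interior earns payment 60 and plain interior earns 50.
High-quality: elaborate interior gives 60 − 5 = 55; plain interior gives 50 − 3 = 47. No deviation. ✓
Low-quality: plain interior gives 50 − 2 = 48; elaborate interior gives 60 − 18 = 42. No deviation. ✓
Both incentive constraints hold.

Yes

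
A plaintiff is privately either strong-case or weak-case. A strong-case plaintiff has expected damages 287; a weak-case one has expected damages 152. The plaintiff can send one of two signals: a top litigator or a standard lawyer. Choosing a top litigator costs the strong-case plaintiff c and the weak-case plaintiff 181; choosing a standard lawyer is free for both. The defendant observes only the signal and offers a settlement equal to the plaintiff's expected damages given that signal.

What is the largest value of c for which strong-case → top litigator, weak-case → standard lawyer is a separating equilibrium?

Under separation: top litigator → strong-case (pays 287); standard lawyer → weak-case (pays 152).
Weak-case: 152 − 0 = 152 ≥ 287 − 181 = 106. Holds regardless of c. ✓
Strong-case: 287 − c ≥ 152 − 0, so c ≤ 287 − 152 = 135.

135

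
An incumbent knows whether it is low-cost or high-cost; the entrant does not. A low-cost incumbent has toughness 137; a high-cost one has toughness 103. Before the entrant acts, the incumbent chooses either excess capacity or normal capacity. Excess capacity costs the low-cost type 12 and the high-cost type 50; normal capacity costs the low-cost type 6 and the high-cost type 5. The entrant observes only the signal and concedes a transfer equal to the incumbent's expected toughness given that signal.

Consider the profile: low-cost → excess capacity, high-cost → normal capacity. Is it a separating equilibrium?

Yes

Under separation the entrant infers type exactly: excess capacity → low-cost (pays 137), normal capacity → high-cost (pays 103).
Low-cost: excess capacity gives 137 − 12 = 125; normal capacity gives 103 − 6 = 97. No deviation. ✓
High-cost: normal capacity gives 103 − 5 = 98; excess capacity gives 137 − 50 = 87. No deviation. ✓
Neither type gains from mimicking the other.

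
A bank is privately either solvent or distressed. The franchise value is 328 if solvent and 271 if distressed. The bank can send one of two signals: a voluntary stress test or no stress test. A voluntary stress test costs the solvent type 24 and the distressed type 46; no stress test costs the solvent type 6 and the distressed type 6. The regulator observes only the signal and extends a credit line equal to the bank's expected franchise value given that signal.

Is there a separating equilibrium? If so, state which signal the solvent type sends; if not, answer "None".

None

Try solvent → stress test, distressed → no stress test:
  Under separation the regulator infers type exactly: stress test → solvent (pays 328), no stress test → distressed (pays 271).
  Solvent: stress test gives 328 − 24 = 304; no stress test gives 271 − 6 = 265. No deviation. ✓
  Distressed: no stress test gives 271 − 6 = 265; stress test gives 328 − 46 = 282. Would deviate. ✗
Try solvent → no stress test, distressed → stress test:
  Under separation the regulator infers type exactly: no stress test → solvent (pays 328), stress test → distressed (pays 271).
  Solvent: no stress test gives 328 − 6 = 322; stress test gives 271 − 24 = 247. No deviation. ✓
  Distressed: stress test gives 271 − 46 = 225; no stress test gives 328 − 6 = 322. Would deviate. ✗
Neither assignment is incentive-compatible.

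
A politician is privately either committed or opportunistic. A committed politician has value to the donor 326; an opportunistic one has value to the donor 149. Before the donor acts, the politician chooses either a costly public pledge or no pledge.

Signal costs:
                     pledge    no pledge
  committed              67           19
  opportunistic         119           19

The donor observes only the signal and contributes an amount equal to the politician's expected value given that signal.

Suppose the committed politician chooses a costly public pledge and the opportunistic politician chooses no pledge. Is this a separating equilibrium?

No

If types separate, pledge earns payment 326 and no pledge earns 149.
Committed: pledge gives 326 − 67 = 259; no pledge gives 149 − 19 = 130. No deviation. ✓
Opportunistic: no pledge gives 149 − 19 = 130; pledge gives 326 − 119 = 207. Would deviate. ✗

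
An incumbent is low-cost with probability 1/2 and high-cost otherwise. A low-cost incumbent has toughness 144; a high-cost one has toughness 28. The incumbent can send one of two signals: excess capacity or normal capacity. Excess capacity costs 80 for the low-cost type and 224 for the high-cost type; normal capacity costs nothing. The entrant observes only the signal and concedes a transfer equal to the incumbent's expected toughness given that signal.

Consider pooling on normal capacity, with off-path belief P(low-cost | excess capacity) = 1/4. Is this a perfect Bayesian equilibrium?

At the pooled signal (normal capacity) the entrant holds the prior 1/2 and pays 1/2·144 + 1/2·28 = 86. Off-path (excess capacity) belief 1/4 gives 1/4·144 + 3/4·28 = 57.
Low-cost: normal capacity gives 86 − 0 = 86; excess capacity gives 57 − 80 = -23. Stays. ✓
High-cost: normal capacity gives 86 − 0 = 86; excess capacity gives 57 − 224 = -167. Stays. ✓

Yes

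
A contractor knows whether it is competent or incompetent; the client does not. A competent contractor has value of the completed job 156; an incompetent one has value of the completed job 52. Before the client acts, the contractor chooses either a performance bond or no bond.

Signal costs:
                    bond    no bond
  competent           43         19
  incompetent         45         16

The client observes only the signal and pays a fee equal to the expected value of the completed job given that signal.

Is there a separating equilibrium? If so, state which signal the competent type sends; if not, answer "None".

None

Try competent → bond, incompetent → no bond:
  If types separate, bond earns payment 156 and no bond earns 52.
  Competent: bond gives 156 − 43 = 113; no bond gives 52 − 19 = 33. No deviation. ✓
  Incompetent: no bond gives 52 − 16 = 36; bond gives 156 − 45 = 111. Would deviate. ✗
Try competent → no bond, incompetent → bond:
  If types separate, no bond earns payment 156 and bond earns 52.
  Competent: no bond gives 156 − 19 = 137; bond gives 52 − 43 = 9. No deviation. ✓
  Incompetent: bond gives 52 − 45 = 7; no bond gives 156 − 16 = 140. Would deviate. ✗
Neither assignment is incentive-compatible.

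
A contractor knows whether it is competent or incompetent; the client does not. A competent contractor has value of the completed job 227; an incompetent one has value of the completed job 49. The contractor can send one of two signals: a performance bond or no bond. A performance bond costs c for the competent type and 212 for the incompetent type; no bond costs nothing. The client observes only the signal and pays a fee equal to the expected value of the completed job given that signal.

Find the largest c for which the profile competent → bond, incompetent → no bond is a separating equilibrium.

178

Under separation: bond → competent (pays 227); no bond → incompetent (pays 49).
Incompetent: 49 − 0 = 49 ≥ 227 − 212 = 15. Holds regardless of c. ✓
Competent: 227 − c ≥ 49 − 0, so c ≤ 227 − 49 = 178.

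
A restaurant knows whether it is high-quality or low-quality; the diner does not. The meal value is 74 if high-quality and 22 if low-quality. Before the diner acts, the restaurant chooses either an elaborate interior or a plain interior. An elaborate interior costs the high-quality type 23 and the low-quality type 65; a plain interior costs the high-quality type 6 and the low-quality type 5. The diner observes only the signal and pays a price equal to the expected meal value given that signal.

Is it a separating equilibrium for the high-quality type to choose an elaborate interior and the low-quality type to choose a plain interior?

Yes

If types separate, elaborate interior earns payment 74 and plain interior earns 22.
High-quality: elaborate interior gives 74 − 23 = 51; plain interior gives 22 − 6 = 16. No deviation. ✓
Low-quality: plain interior gives 22 − 5 = 17; elaborate interior gives 74 − 65 = 9. No deviation. ✓
Neither type gains from mimicking the other.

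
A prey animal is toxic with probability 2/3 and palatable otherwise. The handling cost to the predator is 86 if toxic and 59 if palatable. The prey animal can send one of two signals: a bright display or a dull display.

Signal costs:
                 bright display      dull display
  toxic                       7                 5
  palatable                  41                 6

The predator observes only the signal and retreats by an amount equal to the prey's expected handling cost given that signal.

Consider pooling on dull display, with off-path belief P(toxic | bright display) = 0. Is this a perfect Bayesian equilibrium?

At the pooled signal (dull display) the predator holds the prior 2/3 and pays 2/3·86 + 1/3·59 = 77. Off-path (bright display) belief 0 gives 0·86 + 1·59 = 59.
Toxic: dull display gives 77 − 5 = 72; bright display gives 59 − 7 = 52. Stays. ✓
Palatable: dull display gives 77 − 6 = 71; bright display gives 59 − 41 = 18. Stays. ✓

Yes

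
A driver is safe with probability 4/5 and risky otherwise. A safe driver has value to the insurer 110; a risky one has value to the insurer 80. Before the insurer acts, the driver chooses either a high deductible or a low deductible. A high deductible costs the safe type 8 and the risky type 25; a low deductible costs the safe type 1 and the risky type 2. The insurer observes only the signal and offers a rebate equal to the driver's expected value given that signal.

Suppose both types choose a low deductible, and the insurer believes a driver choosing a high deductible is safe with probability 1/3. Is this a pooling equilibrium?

On the equilibrium path (low deductible) the insurer holds the prior 4/5 and pays 4/5·110 + 1/5·80 = 104. Off-path (high deductible) belief 1/3 gives 1/3·110 + 2/3·80 = 90.
Safe: low deductible gives 104 − 1 = 103; high deductible gives 90 − 8 = 82. Stays. ✓
Risky: low deductible gives 104 − 2 = 102; high deductible gives 90 − 25 = 65. Stays. ✓
Beliefs are Bayes-consistent on-path and both types best-respond.

Yes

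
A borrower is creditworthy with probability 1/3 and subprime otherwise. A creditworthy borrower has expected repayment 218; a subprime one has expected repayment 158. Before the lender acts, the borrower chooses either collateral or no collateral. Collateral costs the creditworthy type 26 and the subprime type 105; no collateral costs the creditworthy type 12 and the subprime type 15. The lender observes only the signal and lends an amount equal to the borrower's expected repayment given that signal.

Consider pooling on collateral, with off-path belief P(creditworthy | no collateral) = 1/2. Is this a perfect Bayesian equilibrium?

No

At the pooled signal (collateral) the lender holds the prior 1/3 and pays 1/3·218 + 2/3·158 = 178. Off-path (no collateral) belief 1/2 gives 1/2·218 + 1/2·158 = 188.
Creditworthy: collateral gives 178 − 26 = 152; no collateral gives 188 − 12 = 176. Deviates. ✗
Subprime: collateral gives 178 − 105 = 73; no collateral gives 188 − 15 = 173. Deviates. ✗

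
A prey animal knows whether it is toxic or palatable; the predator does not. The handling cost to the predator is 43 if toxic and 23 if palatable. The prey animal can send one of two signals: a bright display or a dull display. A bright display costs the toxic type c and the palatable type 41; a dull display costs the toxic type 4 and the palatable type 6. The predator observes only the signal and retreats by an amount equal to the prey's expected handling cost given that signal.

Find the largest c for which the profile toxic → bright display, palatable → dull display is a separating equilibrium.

24

Under separation: bright display → toxic (pays 43); dull display → palatable (pays 23).
Palatable: 23 − 6 = 17 ≥ 43 − 41 = 2. Holds regardless of c. ✓
Toxic: 43 − c ≥ 23 − 4, so c ≤ 43 − 19 = 24.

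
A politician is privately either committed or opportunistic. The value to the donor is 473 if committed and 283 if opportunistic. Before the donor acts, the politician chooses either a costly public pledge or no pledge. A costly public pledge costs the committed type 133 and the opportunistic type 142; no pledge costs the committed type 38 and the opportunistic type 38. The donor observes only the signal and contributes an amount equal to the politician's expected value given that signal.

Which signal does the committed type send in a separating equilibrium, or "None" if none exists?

None

Try committed → pledge, opportunistic → no pledge:
  If types separate, pledge earns payment 473 and no pledge earns 283.
  Committed: pledge gives 473 − 133 = 340; no pledge gives 283 − 38 = 245. No deviation. ✓
  Opportunistic: no pledge gives 283 − 38 = 245; pledge gives 473 − 142 = 331. Would deviate. ✗
Try committed → no pledge, opportunistic → pledge:
  If types separate, no pledge earns payment 473 and pledge earns 283.
  Committed: no pledge gives 473 − 38 = 435; pledge gives 283 − 133 = 150. No deviation. ✓
  Opportunistic: pledge gives 283 − 142 = 141; no pledge gives 473 − 38 = 435. Would deviate. ✗
Neither assignment is incentive-compatible.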